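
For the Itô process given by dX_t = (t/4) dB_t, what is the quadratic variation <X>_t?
<X>_t = t^3/48

For an Itô process dX_t = a(t) dt + b(t) dB_t, the quadratic variation is <X>_t = int_0^t b(s)^2 ds (the drift term does not contribute). Here b(s) = s/4, so
  b(s)^2 = s^2/16.
Integrating from 0 to t:
  <X>_t = int_0^t (s^2/16) ds = t^3/48.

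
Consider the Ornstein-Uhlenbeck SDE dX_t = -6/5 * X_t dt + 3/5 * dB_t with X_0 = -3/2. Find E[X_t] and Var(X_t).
E[X_t] = -3*exp(-6*t/5)/2; Var(X_t) = 3/20 - 3*exp(-12*t/5)/20

The OU SDE dX = -theta X dt + sigma dB admits the integrating factor exp(theta t): d(exp(theta t) X_t) = sigma exp(theta t) dB_t. Integrating from 0 to t:
  X_t = x_0 * exp(-theta t) + sigma * int_0^t exp(-theta (t-s)) dB_s.
The Itô integral has mean 0 and (by the Itô isometry) variance sigma^2 * int_0^t exp(-2 theta (t - s)) ds = sigma^2 * (1 - exp(-2 theta t)) / (2 theta).
With theta = 6/5, sigma = 3/5, x_0 = -3/2:
  E[X_t] = -3/2 * exp(-6/5 t) = -3*exp(-6*t/5)/2
  Var(X_t) = (3/5)^2 * (1 - exp(-2*6/5 t)) / (2 * 6/5) = 3/20 - 3*exp(-12*t/5)/20.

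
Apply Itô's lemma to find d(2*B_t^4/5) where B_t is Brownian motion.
d(2*B_t^4/5) = (12*B_t^2/5) dt + (8*B_t^3/5) dB_t

Itô's formula for f(B_t) gives d f(B_t) = f'(B_t) dB_t + (1/2) f''(B_t) dt. Compute derivatives of f(x) = 2*x^4/5:
  f'(x)  = 8*x^3/5
  f''(x) = 24*x^2/5
Substitute x = B_t and multiply the f'' term by 1/2:
  drift     = (1/2) * (24*x^2/5) evaluated at B_t = 12*B_t^2/5
  diffusion = (8*x^3/5) evaluated at B_t = 8*B_t^3/5
Therefore d(2*B_t^4/5) = (12*B_t^2/5) dt + (8*B_t^3/5) dB_t.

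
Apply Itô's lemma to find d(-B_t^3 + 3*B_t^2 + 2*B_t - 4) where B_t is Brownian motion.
d(-B_t^3 + 3*B_t^2 + 2*B_t - 4) = (3 - 3*B_t) dt + (-3*B_t^2 + 6*B_t + 2) dB_t

Itô's formula for f(B_t) gives d f(B_t) = f'(B_t) dB_t + (1/2) f''(B_t) dt. Compute derivatives of f(x) = -x^3 + 3*x^2 + 2*x - 4:
  f'(x)  = -3*x^2 + 6*x + 2
  f''(x) = 6 - 6*x
Substitute x = B_t and multiply the f'' term by 1/2:
  drift     = (1/2) * (6 - 6*x) evaluated at B_t = 3 - 3*B_t
  diffusion = (-3*x^2 + 6*x + 2) evaluated at B_t = -3*B_t^2 + 6*B_t + 2
Therefore d(-B_t^3 + 3*B_t^2 + 2*B_t - 4) = (3 - 3*B_t) dt + (-3*B_t^2 + 6*B_t + 2) dB_t.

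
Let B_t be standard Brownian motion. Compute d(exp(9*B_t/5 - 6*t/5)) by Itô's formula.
d(exp(9*B_t/5 - 6*t/5)) = (21*exp(9*B_t/5 - 6*t/5)/50) dt + (9*exp(9*B_t/5 - 6*t/5)/5) dB_t

Itô's formula for f(t, x): d f(t, B_t) = (f_t + (1/2) f_xx) dt + f_x dB_t. Compute partials of f(t, x) = exp(-6*t/5 + 9*x/5):
  f_t(t,x)  = -6*exp(-6*t/5 + 9*x/5)/5
  f_x(t,x)  = 9*exp(-6*t/5 + 9*x/5)/5
  f_xx(t,x) = 81*exp(-6*t/5 + 9*x/5)/25
Assemble drift = f_t + (1/2) f_xx = 21*exp(-6*t/5 + 9*x/5)/50 and diffusion = f_x = 9*exp(-6*t/5 + 9*x/5)/5. Substituting x = B_t:
  d(exp(9*B_t/5 - 6*t/5)) = (21*exp(9*B_t/5 - 6*t/5)/50) dt + (9*exp(9*B_t/5 - 6*t/5)/5) dB_t.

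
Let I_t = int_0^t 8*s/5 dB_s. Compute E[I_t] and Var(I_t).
E[I_t] = 0; Var(I_t) = 64*t^3/75

The Itô integral of a deterministic integrand f(s) has mean 0 because each increment f(s) * (B_{s+ds} - B_s) has mean 0. By the Itô isometry:
  Var( int_0^t f(s) dB_s ) = E[ (int_0^t f(s) dB_s)^2 ] = int_0^t f(s)^2 ds.
Here f(s) = 8*s/5, so f(s)^2 = 64*s^2/25. Integrate:
  int_0^t (64*s^2/25) ds = 64*t^3/75.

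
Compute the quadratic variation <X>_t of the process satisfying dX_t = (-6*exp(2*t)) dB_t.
<X>_t = 9*exp(4*t) - 9

For an Itô process dX_t = a(t) dt + b(t) dB_t, the quadratic variation is <X>_t = int_0^t b(s)^2 ds (the drift term does not contribute). Here b(s) = -6*exp(2*s), so
  b(s)^2 = 36*exp(4*s).
Integrating from 0 to t:
  <X>_t = int_0^t (36*exp(4*s)) ds = 9*exp(4*t) - 9.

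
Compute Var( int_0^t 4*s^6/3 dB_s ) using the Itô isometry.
Var = 16*t^13/117

The Itô integral of a deterministic integrand f(s) has mean 0 because each increment f(s) * (B_{s+ds} - B_s) has mean 0. By the Itô isometry:
  Var( int_0^t f(s) dB_s ) = E[ (int_0^t f(s) dB_s)^2 ] = int_0^t f(s)^2 ds.
Here f(s) = 4*s^6/3, so f(s)^2 = 16*s^12/9. Integrate:
  int_0^t (16*s^12/9) ds = 16*t^13/117.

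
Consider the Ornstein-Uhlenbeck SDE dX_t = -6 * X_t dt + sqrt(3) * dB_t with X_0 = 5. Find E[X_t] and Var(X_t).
E[X_t] = 5*exp(-6*t); Var(X_t) = 1/4 - exp(-12*t)/4

The OU SDE dX = -theta X dt + sigma dB admits the integrating factor exp(theta t): d(exp(theta t) X_t) = sigma exp(theta t) dB_t. Integrating from 0 to t:
  X_t = x_0 * exp(-theta t) + sigma * int_0^t exp(-theta (t-s)) dB_s.
The Itô integral has mean 0 and (by the Itô isometry) variance sigma^2 * int_0^t exp(-2 theta (t - s)) ds = sigma^2 * (1 - exp(-2 theta t)) / (2 theta).
With theta = 6, sigma = sqrt(3), x_0 = 5:
  E[X_t] = 5 * exp(-6 t) = 5*exp(-6*t)
  Var(X_t) = (sqrt(3))^2 * (1 - exp(-2*6 t)) / (2 * 6) = 1/4 - exp(-12*t)/4.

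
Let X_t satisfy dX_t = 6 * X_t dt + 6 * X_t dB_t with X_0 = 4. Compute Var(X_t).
Var(X_t) = 16*(exp(36*t) - 1)*exp(12*t)

For GBM dX = mu X dt + sigma X dB with X_0 = x_0, apply Itô to Y = log X: dY = (mu - sigma^2/2) dt + sigma dB, so Y_t = log(x_0) + (mu - sigma^2/2) t + sigma B_t and hence X_t = x_0 * exp((mu - sigma^2/2) t + sigma B_t).
With mu = 6, sigma = 6, x_0 = 4, this gives:
  X_t = 4 * exp((-12) * t + (6) * B_t).
Since sigma*B_t ~ Normal(0, sigma^2 t), E[exp(sigma*B_t)] = exp(sigma^2 t / 2); so E[X_t] = x_0 * exp((mu - sigma^2/2) t) * exp(sigma^2 t / 2) = x_0 * exp(mu t) = 4*exp(6*t).
Var(X_t) = E[X_t^2] - (E[X_t])^2 = x_0^2 * exp(2 mu t) * (exp(sigma^2 t) - 1) = 16*(exp(36*t) - 1)*exp(12*t).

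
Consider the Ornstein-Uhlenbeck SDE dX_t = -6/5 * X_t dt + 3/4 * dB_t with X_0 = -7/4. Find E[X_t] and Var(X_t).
E[X_t] = -7*exp(-6*t/5)/4; Var(X_t) = 15/64 - 15*exp(-12*t/5)/64

The OU SDE dX = -theta X dt + sigma dB admits the integrating factor exp(theta t): d(exp(theta t) X_t) = sigma exp(theta t) dB_t. Integrating from 0 to t:
  X_t = x_0 * exp(-theta t) + sigma * int_0^t exp(-theta (t-s)) dB_s.
The Itô integral has mean 0 and (by the Itô isometry) variance sigma^2 * int_0^t exp(-2 theta (t - s)) ds = sigma^2 * (1 - exp(-2 theta t)) / (2 theta).
With theta = 6/5, sigma = 3/4, x_0 = -7/4:
  E[X_t] = -7/4 * exp(-6/5 t) = -7*exp(-6*t/5)/4
  Var(X_t) = (3/4)^2 * (1 - exp(-2*6/5 t)) / (2 * 6/5) = 15/64 - 15*exp(-12*t/5)/64.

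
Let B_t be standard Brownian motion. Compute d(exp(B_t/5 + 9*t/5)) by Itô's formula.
d(exp(B_t/5 + 9*t/5)) = (91*exp(B_t/5 + 9*t/5)/50) dt + (exp(B_t/5 + 9*t/5)/5) dB_t

Itô's formula for f(t, x): d f(t, B_t) = (f_t + (1/2) f_xx) dt + f_x dB_t. Compute partials of f(t, x) = exp(9*t/5 + x/5):
  f_t(t,x)  = 9*exp(9*t/5 + x/5)/5
  f_x(t,x)  = exp(9*t/5 + x/5)/5
  f_xx(t,x) = exp(9*t/5 + x/5)/25
Assemble drift = f_t + (1/2) f_xx = 91*exp(9*t/5 + x/5)/50 and diffusion = f_x = exp(9*t/5 + x/5)/5. Substituting x = B_t:
  d(exp(B_t/5 + 9*t/5)) = (91*exp(B_t/5 + 9*t/5)/50) dt + (exp(B_t/5 + 9*t/5)/5) dB_t.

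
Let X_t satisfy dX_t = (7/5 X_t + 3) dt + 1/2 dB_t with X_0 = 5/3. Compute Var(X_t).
Var(X_t) = 5*exp(14*t/5)/56 - 5/56

The variance V(t) = Var(X_t) satisfies V'(t) = 2 a V(t) + c^2 with V(0) = 0 (drift coefficient is linear in X, diffusion is constant). With a = 7/5, c = 1/2, the solution is
  V(t) = (c^2 / (2 a)) * (exp(2 a t) - 1)
       = ((1/2)^2 / (2*(7/5))) * (exp((14/5) t) - 1)
       = 5*exp(14*t/5)/56 - 5/56.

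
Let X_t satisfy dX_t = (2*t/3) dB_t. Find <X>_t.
<X>_t = 4*t^3/27

For an Itô process dX_t = a(t) dt + b(t) dB_t, the quadratic variation is <X>_t = int_0^t b(s)^2 ds (the drift term does not contribute). Here b(s) = 2*s/3, so
  b(s)^2 = 4*s^2/9.
Integrating from 0 to t:
  <X>_t = int_0^t (4*s^2/9) ds = 4*t^3/27.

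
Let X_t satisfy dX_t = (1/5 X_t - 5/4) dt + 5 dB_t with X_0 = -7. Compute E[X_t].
E[X_t] = 25/4 - 53*exp(t/5)/4

Taking expectations and using E[dB_t] = 0, the mean m(t) = E[X_t] satisfies the ODE m'(t) = a m(t) + b with m(0) = x_0. With a = 1/5, b = -5/4, x_0 = -7, the solution is
  m(t) = x_0 * exp(a t) + (b/a) * (exp(a t) - 1)
       = (-7) * exp((1/5) t) + ((-5/4)/(1/5)) * (exp((1/5) t) - 1)
       = 25/4 - 53*exp(t/5)/4.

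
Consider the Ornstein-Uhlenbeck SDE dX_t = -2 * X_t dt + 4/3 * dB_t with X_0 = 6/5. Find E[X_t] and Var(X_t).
E[X_t] = 6*exp(-2*t)/5; Var(X_t) = 4/9 - 4*exp(-4*t)/9

The OU SDE dX = -theta X dt + sigma dB admits the integrating factor exp(theta t): d(exp(theta t) X_t) = sigma exp(theta t) dB_t. Integrating from 0 to t:
  X_t = x_0 * exp(-theta t) + sigma * int_0^t exp(-theta (t-s)) dB_s.
The Itô integral has mean 0 and (by the Itô isometry) variance sigma^2 * int_0^t exp(-2 theta (t - s)) ds = sigma^2 * (1 - exp(-2 theta t)) / (2 theta).
With theta = 2, sigma = 4/3, x_0 = 6/5:
  E[X_t] = 6/5 * exp(-2 t) = 6*exp(-2*t)/5
  Var(X_t) = (4/3)^2 * (1 - exp(-2*2 t)) / (2 * 2) = 4/9 - 4*exp(-4*t)/9.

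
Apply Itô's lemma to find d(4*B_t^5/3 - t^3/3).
d(4*B_t^5/3 - t^3/3) = (40*B_t^3/3 - t^2) dt + (20*B_t^4/3) dB_t

Itô's formula for f(t, x): d f(t, B_t) = (f_t + (1/2) f_xx) dt + f_x dB_t. Compute partials of f(t, x) = -t^3/3 + 4*x^5/3:
  f_t(t,x)  = -t^2
  f_x(t,x)  = 20*x^4/3
  f_xx(t,x) = 80*x^3/3
Assemble drift = f_t + (1/2) f_xx = -t^2 + 40*x^3/3 and diffusion = f_x = 20*x^4/3. Substituting x = B_t:
  d(4*B_t^5/3 - t^3/3) = (40*B_t^3/3 - t^2) dt + (20*B_t^4/3) dB_t.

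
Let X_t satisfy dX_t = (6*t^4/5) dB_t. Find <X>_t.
<X>_t = 4*t^9/25

For an Itô process dX_t = a(t) dt + b(t) dB_t, the quadratic variation is <X>_t = int_0^t b(s)^2 ds (the drift term does not contribute). Here b(s) = 6*s^4/5, so
  b(s)^2 = 36*s^8/25.
Integrating from 0 to t:
  <X>_t = int_0^t (36*s^8/25) ds = 4*t^9/25.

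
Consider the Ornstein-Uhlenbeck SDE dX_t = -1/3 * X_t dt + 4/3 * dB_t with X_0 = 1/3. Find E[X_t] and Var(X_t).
E[X_t] = exp(-t/3)/3; Var(X_t) = 8/3 - 8*exp(-2*t/3)/3

The OU SDE dX = -theta X dt + sigma dB admits the integrating factor exp(theta t): d(exp(theta t) X_t) = sigma exp(theta t) dB_t. Integrating from 0 to t:
  X_t = x_0 * exp(-theta t) + sigma * int_0^t exp(-theta (t-s)) dB_s.
The Itô integral has mean 0 and (by the Itô isometry) variance sigma^2 * int_0^t exp(-2 theta (t - s)) ds = sigma^2 * (1 - exp(-2 theta t)) / (2 theta).
With theta = 1/3, sigma = 4/3, x_0 = 1/3:
  E[X_t] = 1/3 * exp(-1/3 t) = exp(-t/3)/3
  Var(X_t) = (4/3)^2 * (1 - exp(-2*1/3 t)) / (2 * 1/3) = 8/3 - 8*exp(-2*t/3)/3.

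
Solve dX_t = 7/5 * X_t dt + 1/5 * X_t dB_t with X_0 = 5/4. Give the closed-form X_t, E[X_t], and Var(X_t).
X_t = 5/4 * exp((69/50) t + (1/5) B_t); E[X_t] = 5*exp(7*t/5)/4; Var(X_t) = 25*(exp(t/25) - 1)*exp(14*t/5)/16

For GBM dX = mu X dt + sigma X dB with X_0 = x_0, apply Itô to Y = log X: dY = (mu - sigma^2/2) dt + sigma dB, so Y_t = log(x_0) + (mu - sigma^2/2) t + sigma B_t and hence X_t = x_0 * exp((mu - sigma^2/2) t + sigma B_t).
With mu = 7/5, sigma = 1/5, x_0 = 5/4, this gives:
  X_t = 5/4 * exp((69/50) * t + (1/5) * B_t).
Since sigma*B_t ~ Normal(0, sigma^2 t), E[exp(sigma*B_t)] = exp(sigma^2 t / 2); so E[X_t] = x_0 * exp((mu - sigma^2/2) t) * exp(sigma^2 t / 2) = x_0 * exp(mu t) = 5*exp(7*t/5)/4.
Var(X_t) = E[X_t^2] - (E[X_t])^2 = x_0^2 * exp(2 mu t) * (exp(sigma^2 t) - 1) = 25*(exp(t/25) - 1)*exp(14*t/5)/16.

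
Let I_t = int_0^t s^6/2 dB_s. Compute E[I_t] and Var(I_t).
E[I_t] = 0; Var(I_t) = t^13/52

The Itô integral of a deterministic integrand f(s) has mean 0 because each increment f(s) * (B_{s+ds} - B_s) has mean 0. By the Itô isometry:
  Var( int_0^t f(s) dB_s ) = E[ (int_0^t f(s) dB_s)^2 ] = int_0^t f(s)^2 ds.
Here f(s) = s^6/2, so f(s)^2 = s^12/4. Integrate:
  int_0^t (s^12/4) ds = t^13/52.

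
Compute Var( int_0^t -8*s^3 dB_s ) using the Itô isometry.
Var = 64*t^7/7

The Itô integral of a deterministic integrand f(s) has mean 0 because each increment f(s) * (B_{s+ds} - B_s) has mean 0. By the Itô isometry:
  Var( int_0^t f(s) dB_s ) = E[ (int_0^t f(s) dB_s)^2 ] = int_0^t f(s)^2 ds.
Here f(s) = -8*s^3, so f(s)^2 = 64*s^6. Integrate:
  int_0^t (64*s^6) ds = 64*t^7/7.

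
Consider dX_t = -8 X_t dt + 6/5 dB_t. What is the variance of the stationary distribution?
lim Var(X_t) = 9/100

The OU SDE dX = -theta X dt + sigma dB admits the integrating factor exp(theta t): d(exp(theta t) X_t) = sigma exp(theta t) dB_t. Integrating from 0 to t gives X_t = x_0 * exp(-theta t) + sigma * int_0^t exp(-theta (t-s)) dB_s for any initial x_0. The Itô integral has variance (by the Itô isometry) sigma^2 * int_0^t exp(-2 theta (t - s)) ds = sigma^2 * (1 - exp(-2 theta t)) / (2 theta), independent of x_0.
With theta = 8, sigma = 6/5:
  Var(X_t) = (6/5)^2 * (1 - exp(-2*8 t)) / (2 * 8) = 9/100 - 9*exp(-16*t)/100.
As t -> infinity, exp(-2*8 t) -> 0, so the stationary variance is sigma^2 / (2 theta) = 9/100.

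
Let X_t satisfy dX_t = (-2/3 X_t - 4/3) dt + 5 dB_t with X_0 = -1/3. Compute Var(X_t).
Var(X_t) = 75/4 - 75*exp(-4*t/3)/4

The variance V(t) = Var(X_t) satisfies V'(t) = 2 a V(t) + c^2 with V(0) = 0 (drift coefficient is linear in X, diffusion is constant). With a = -2/3, c = 5, the solution is
  V(t) = (c^2 / (2 a)) * (exp(2 a t) - 1)
       = (5^2 / (2*(-2/3))) * (exp((-4/3) t) - 1)
       = 75/4 - 75*exp(-4*t/3)/4.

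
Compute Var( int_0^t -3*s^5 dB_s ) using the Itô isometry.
Var = 9*t^11/11

The Itô integral of a deterministic integrand f(s) has mean 0 because each increment f(s) * (B_{s+ds} - B_s) has mean 0. By the Itô isometry:
  Var( int_0^t f(s) dB_s ) = E[ (int_0^t f(s) dB_s)^2 ] = int_0^t f(s)^2 ds.
Here f(s) = -3*s^5, so f(s)^2 = 9*s^10. Integrate:
  int_0^t (9*s^10) ds = 9*t^11/11.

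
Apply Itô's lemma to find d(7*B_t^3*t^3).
d(7*B_t^3*t^3) = (21*B_t*t^2*(B_t^2 + t)) dt + (21*B_t^2*t^3) dB_t

Itô's formula for f(t, x): d f(t, B_t) = (f_t + (1/2) f_xx) dt + f_x dB_t. Compute partials of f(t, x) = 7*t^3*x^3:
  f_t(t,x)  = 21*t^2*x^3
  f_x(t,x)  = 21*t^3*x^2
  f_xx(t,x) = 42*t^3*x
Assemble drift = f_t + (1/2) f_xx = 21*t^2*x*(t + x^2) and diffusion = f_x = 21*t^3*x^2. Substituting x = B_t:
  d(7*B_t^3*t^3) = (21*B_t*t^2*(B_t^2 + t)) dt + (21*B_t^2*t^3) dB_t.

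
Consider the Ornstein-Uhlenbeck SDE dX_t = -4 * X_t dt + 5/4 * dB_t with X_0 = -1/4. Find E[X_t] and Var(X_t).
E[X_t] = -exp(-4*t)/4; Var(X_t) = 25/128 - 25*exp(-8*t)/128

The OU SDE dX = -theta X dt + sigma dB admits the integrating factor exp(theta t): d(exp(theta t) X_t) = sigma exp(theta t) dB_t. Integrating from 0 to t:
  X_t = x_0 * exp(-theta t) + sigma * int_0^t exp(-theta (t-s)) dB_s.
The Itô integral has mean 0 and (by the Itô isometry) variance sigma^2 * int_0^t exp(-2 theta (t - s)) ds = sigma^2 * (1 - exp(-2 theta t)) / (2 theta).
With theta = 4, sigma = 5/4, x_0 = -1/4:
  E[X_t] = -1/4 * exp(-4 t) = -exp(-4*t)/4
  Var(X_t) = (5/4)^2 * (1 - exp(-2*4 t)) / (2 * 4) = 25/128 - 25*exp(-8*t)/128.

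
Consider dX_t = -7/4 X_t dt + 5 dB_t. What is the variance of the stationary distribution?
lim Var(X_t) = 50/7

The OU SDE dX = -theta X dt + sigma dB admits the integrating factor exp(theta t): d(exp(theta t) X_t) = sigma exp(theta t) dB_t. Integrating from 0 to t gives X_t = x_0 * exp(-theta t) + sigma * int_0^t exp(-theta (t-s)) dB_s for any initial x_0. The Itô integral has variance (by the Itô isometry) sigma^2 * int_0^t exp(-2 theta (t - s)) ds = sigma^2 * (1 - exp(-2 theta t)) / (2 theta), independent of x_0.
With theta = 7/4, sigma = 5:
  Var(X_t) = (5)^2 * (1 - exp(-2*7/4 t)) / (2 * 7/4) = 50/7 - 50*exp(-7*t/2)/7.
As t -> infinity, exp(-2*7/4 t) -> 0, so the stationary variance is sigma^2 / (2 theta) = 50/7.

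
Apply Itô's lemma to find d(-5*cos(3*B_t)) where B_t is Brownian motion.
d(-5*cos(3*B_t)) = (45*cos(3*B_t)/2) dt + (15*sin(3*B_t)) dB_t

Itô's formula for f(B_t) gives d f(B_t) = f'(B_t) dB_t + (1/2) f''(B_t) dt. Compute derivatives of f(x) = -5*cos(3*x):
  f'(x)  = 15*sin(3*x)
  f''(x) = 45*cos(3*x)
Substitute x = B_t and multiply the f'' term by 1/2:
  drift     = (1/2) * (45*cos(3*x)) evaluated at B_t = 45*cos(3*B_t)/2
  diffusion = (15*sin(3*x)) evaluated at B_t = 15*sin(3*B_t)
Therefore d(-5*cos(3*B_t)) = (45*cos(3*B_t)/2) dt + (15*sin(3*B_t)) dB_t.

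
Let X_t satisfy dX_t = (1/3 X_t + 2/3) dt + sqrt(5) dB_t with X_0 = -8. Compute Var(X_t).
Var(X_t) = 15*exp(2*t/3)/2 - 15/2

The variance V(t) = Var(X_t) satisfies V'(t) = 2 a V(t) + c^2 with V(0) = 0 (drift coefficient is linear in X, diffusion is constant). With a = 1/3, c = sqrt(5), the solution is
  V(t) = (c^2 / (2 a)) * (exp(2 a t) - 1)
       = (sqrt(5)^2 / (2*(1/3))) * (exp((2/3) t) - 1)
       = 15*exp(2*t/3)/2 - 15/2.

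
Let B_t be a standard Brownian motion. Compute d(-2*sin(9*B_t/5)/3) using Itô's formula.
d(-2*sin(9*B_t/5)/3) = (27*sin(9*B_t/5)/25) dt + (-6*cos(9*B_t/5)/5) dB_t

Itô's formula for f(B_t) gives d f(B_t) = f'(B_t) dB_t + (1/2) f''(B_t) dt. Compute derivatives of f(x) = -2*sin(9*x/5)/3:
  f'(x)  = -6*cos(9*x/5)/5
  f''(x) = 54*sin(9*x/5)/25
Substitute x = B_t and multiply the f'' term by 1/2:
  drift     = (1/2) * (54*sin(9*x/5)/25) evaluated at B_t = 27*sin(9*B_t/5)/25
  diffusion = (-6*cos(9*x/5)/5) evaluated at B_t = -6*cos(9*B_t/5)/5
Therefore d(-2*sin(9*B_t/5)/3) = (27*sin(9*B_t/5)/25) dt + (-6*cos(9*B_t/5)/5) dB_t.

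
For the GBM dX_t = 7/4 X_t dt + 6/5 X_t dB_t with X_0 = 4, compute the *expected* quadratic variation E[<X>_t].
E[<X>_t] = 1152*exp(247*t/50)/247 - 1152/247

<X>_t = int_0^t ((6/5) * X_s)^2 ds. Taking expectation inside the integral: E[<X>_t] = (6/5)^2 * int_0^t E[X_s^2] ds. For GBM, E[X_s^2] = x_0^2 * exp((2 mu + sigma^2) s). Integrating:
  E[<X>_t] = (6/5)^2 * 4^2 * (exp((2*(7/4) + (6/5)^2) t) - 1) / (2*(7/4) + (6/5)^2)
           = (6/5)^2 * 4^2 * (exp((247/50) t) - 1) / (247/50) = 1152*exp(247*t/50)/247 - 1152/247.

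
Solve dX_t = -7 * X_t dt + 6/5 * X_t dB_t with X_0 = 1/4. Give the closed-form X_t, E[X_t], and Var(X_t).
X_t = 1/4 * exp((-193/25) t + (6/5) B_t); E[X_t] = exp(-7*t)/4; Var(X_t) = (exp(36*t/25) - 1)*exp(-14*t)/16

For GBM dX = mu X dt + sigma X dB with X_0 = x_0, apply Itô to Y = log X: dY = (mu - sigma^2/2) dt + sigma dB, so Y_t = log(x_0) + (mu - sigma^2/2) t + sigma B_t and hence X_t = x_0 * exp((mu - sigma^2/2) t + sigma B_t).
With mu = -7, sigma = 6/5, x_0 = 1/4, this gives:
  X_t = 1/4 * exp((-193/25) * t + (6/5) * B_t).
Since sigma*B_t ~ Normal(0, sigma^2 t), E[exp(sigma*B_t)] = exp(sigma^2 t / 2); so E[X_t] = x_0 * exp((mu - sigma^2/2) t) * exp(sigma^2 t / 2) = x_0 * exp(mu t) = exp(-7*t)/4.
Var(X_t) = E[X_t^2] - (E[X_t])^2 = x_0^2 * exp(2 mu t) * (exp(sigma^2 t) - 1) = (exp(36*t/25) - 1)*exp(-14*t)/16.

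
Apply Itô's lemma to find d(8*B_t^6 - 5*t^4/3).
d(8*B_t^6 - 5*t^4/3) = (120*B_t^4 - 20*t^3/3) dt + (48*B_t^5) dB_t

Itô's formula for f(t, x): d f(t, B_t) = (f_t + (1/2) f_xx) dt + f_x dB_t. Compute partials of f(t, x) = -5*t^4/3 + 8*x^6:
  f_t(t,x)  = -20*t^3/3
  f_x(t,x)  = 48*x^5
  f_xx(t,x) = 240*x^4
Assemble drift = f_t + (1/2) f_xx = -20*t^3/3 + 120*x^4 and diffusion = f_x = 48*x^5. Substituting x = B_t:
  d(8*B_t^6 - 5*t^4/3) = (120*B_t^4 - 20*t^3/3) dt + (48*B_t^5) dB_t.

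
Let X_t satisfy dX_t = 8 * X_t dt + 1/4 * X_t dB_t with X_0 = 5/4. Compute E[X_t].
E[X_t] = 5*exp(8*t)/4

For GBM dX = mu X dt + sigma X dB with X_0 = x_0, apply Itô to Y = log X: dY = (mu - sigma^2/2) dt + sigma dB, so Y_t = log(x_0) + (mu - sigma^2/2) t + sigma B_t and hence X_t = x_0 * exp((mu - sigma^2/2) t + sigma B_t).
With mu = 8, sigma = 1/4, x_0 = 5/4, this gives:
  X_t = 5/4 * exp((255/32) * t + (1/4) * B_t).
Since sigma*B_t ~ Normal(0, sigma^2 t), E[exp(sigma*B_t)] = exp(sigma^2 t / 2); so E[X_t] = x_0 * exp((mu - sigma^2/2) t) * exp(sigma^2 t / 2) = x_0 * exp(mu t) = 5*exp(8*t)/4.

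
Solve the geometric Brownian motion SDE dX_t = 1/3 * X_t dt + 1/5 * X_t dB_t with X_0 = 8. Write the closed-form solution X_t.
X_t = 8 * exp((47/150) * t + (1/5) * B_t)

For GBM dX = mu X dt + sigma X dB with X_0 = x_0, apply Itô to Y = log X: dY = (mu - sigma^2/2) dt + sigma dB, so Y_t = log(x_0) + (mu - sigma^2/2) t + sigma B_t and hence X_t = x_0 * exp((mu - sigma^2/2) t + sigma B_t).
With mu = 1/3, sigma = 1/5, x_0 = 8, this gives:
  X_t = 8 * exp((47/150) * t + (1/5) * B_t).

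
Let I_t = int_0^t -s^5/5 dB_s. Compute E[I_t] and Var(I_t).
E[I_t] = 0; Var(I_t) = t^11/275

The Itô integral of a deterministic integrand f(s) has mean 0 because each increment f(s) * (B_{s+ds} - B_s) has mean 0. By the Itô isometry:
  Var( int_0^t f(s) dB_s ) = E[ (int_0^t f(s) dB_s)^2 ] = int_0^t f(s)^2 ds.
Here f(s) = -s^5/5, so f(s)^2 = s^10/25. Integrate:
  int_0^t (s^10/25) ds = t^11/275.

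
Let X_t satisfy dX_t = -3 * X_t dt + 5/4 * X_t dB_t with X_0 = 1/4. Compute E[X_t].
E[X_t] = exp(-3*t)/4

For GBM dX = mu X dt + sigma X dB with X_0 = x_0, apply Itô to Y = log X: dY = (mu - sigma^2/2) dt + sigma dB, so Y_t = log(x_0) + (mu - sigma^2/2) t + sigma B_t and hence X_t = x_0 * exp((mu - sigma^2/2) t + sigma B_t).
With mu = -3, sigma = 5/4, x_0 = 1/4, this gives:
  X_t = 1/4 * exp((-121/32) * t + (5/4) * B_t).
Since sigma*B_t ~ Normal(0, sigma^2 t), E[exp(sigma*B_t)] = exp(sigma^2 t / 2); so E[X_t] = x_0 * exp((mu - sigma^2/2) t) * exp(sigma^2 t / 2) = x_0 * exp(mu t) = exp(-3*t)/4.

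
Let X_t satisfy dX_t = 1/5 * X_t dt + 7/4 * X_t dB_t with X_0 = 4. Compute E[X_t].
E[X_t] = 4*exp(t/5)

For GBM dX = mu X dt + sigma X dB with X_0 = x_0, apply Itô to Y = log X: dY = (mu - sigma^2/2) dt + sigma dB, so Y_t = log(x_0) + (mu - sigma^2/2) t + sigma B_t and hence X_t = x_0 * exp((mu - sigma^2/2) t + sigma B_t).
With mu = 1/5, sigma = 7/4, x_0 = 4, this gives:
  X_t = 4 * exp((-213/160) * t + (7/4) * B_t).
Since sigma*B_t ~ Normal(0, sigma^2 t), E[exp(sigma*B_t)] = exp(sigma^2 t / 2); so E[X_t] = x_0 * exp((mu - sigma^2/2) t) * exp(sigma^2 t / 2) = x_0 * exp(mu t) = 4*exp(t/5).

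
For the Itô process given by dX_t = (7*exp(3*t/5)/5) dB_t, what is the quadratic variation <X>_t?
<X>_t = 49*exp(6*t/5)/30 - 49/30

For an Itô process dX_t = a(t) dt + b(t) dB_t, the quadratic variation is <X>_t = int_0^t b(s)^2 ds (the drift term does not contribute). Here b(s) = 7*exp(3*s/5)/5, so
  b(s)^2 = 49*exp(6*s/5)/25.
Integrating from 0 to t:
  <X>_t = int_0^t (49*exp(6*s/5)/25) ds = 49*exp(6*t/5)/30 - 49/30.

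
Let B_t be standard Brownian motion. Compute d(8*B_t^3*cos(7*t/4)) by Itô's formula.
d(8*B_t^3*cos(7*t/4)) = (-14*B_t^3*sin(7*t/4) + 24*B_t*cos(7*t/4)) dt + (24*B_t^2*cos(7*t/4)) dB_t

Itô's formula for f(t, x): d f(t, B_t) = (f_t + (1/2) f_xx) dt + f_x dB_t. Compute partials of f(t, x) = 8*x^3*cos(7*t/4):
  f_t(t,x)  = -14*x^3*sin(7*t/4)
  f_x(t,x)  = 24*x^2*cos(7*t/4)
  f_xx(t,x) = 48*x*cos(7*t/4)
Assemble drift = f_t + (1/2) f_xx = -14*x^3*sin(7*t/4) + 24*x*cos(7*t/4) and diffusion = f_x = 24*x^2*cos(7*t/4). Substituting x = B_t:
  d(8*B_t^3*cos(7*t/4)) = (-14*B_t^3*sin(7*t/4) + 24*B_t*cos(7*t/4)) dt + (24*B_t^2*cos(7*t/4)) dB_t.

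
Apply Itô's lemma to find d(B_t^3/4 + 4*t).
d(B_t^3/4 + 4*t) = (3*B_t/4 + 4) dt + (3*B_t^2/4) dB_t

Itô's formula for f(t, x): d f(t, B_t) = (f_t + (1/2) f_xx) dt + f_x dB_t. Compute partials of f(t, x) = 4*t + x^3/4:
  f_t(t,x)  = 4
  f_x(t,x)  = 3*x^2/4
  f_xx(t,x) = 3*x/2
Assemble drift = f_t + (1/2) f_xx = 3*x/4 + 4 and diffusion = f_x = 3*x^2/4. Substituting x = B_t:
  d(B_t^3/4 + 4*t) = (3*B_t/4 + 4) dt + (3*B_t^2/4) dB_t.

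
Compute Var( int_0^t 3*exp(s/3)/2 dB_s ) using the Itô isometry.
Var = 27*exp(2*t/3)/8 - 27/8

The Itô integral of a deterministic integrand f(s) has mean 0 because each increment f(s) * (B_{s+ds} - B_s) has mean 0. By the Itô isometry:
  Var( int_0^t f(s) dB_s ) = E[ (int_0^t f(s) dB_s)^2 ] = int_0^t f(s)^2 ds.
Here f(s) = 3*exp(s/3)/2, so f(s)^2 = 9*exp(2*s/3)/4. Integrate:
  int_0^t (9*exp(2*s/3)/4) ds = 27*exp(2*t/3)/8 - 27/8.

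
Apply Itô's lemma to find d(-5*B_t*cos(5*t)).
d(-5*B_t*cos(5*t)) = (25*B_t*sin(5*t)) dt + (-5*cos(5*t)) dB_t

Itô's formula for f(t, x): d f(t, B_t) = (f_t + (1/2) f_xx) dt + f_x dB_t. Compute partials of f(t, x) = -5*x*cos(5*t):
  f_t(t,x)  = 25*x*sin(5*t)
  f_x(t,x)  = -5*cos(5*t)
  f_xx(t,x) = 0
Assemble drift = f_t + (1/2) f_xx = 25*x*sin(5*t) and diffusion = f_x = -5*cos(5*t). Substituting x = B_t:
  d(-5*B_t*cos(5*t)) = (25*B_t*sin(5*t)) dt + (-5*cos(5*t)) dB_t.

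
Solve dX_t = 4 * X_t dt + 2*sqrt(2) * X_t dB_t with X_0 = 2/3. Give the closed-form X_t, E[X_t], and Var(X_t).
X_t = 2/3 * exp((0) t + (2*sqrt(2)) B_t); E[X_t] = 2*exp(4*t)/3; Var(X_t) = 4*(exp(8*t) - 1)*exp(8*t)/9

For GBM dX = mu X dt + sigma X dB with X_0 = x_0, apply Itô to Y = log X: dY = (mu - sigma^2/2) dt + sigma dB, so Y_t = log(x_0) + (mu - sigma^2/2) t + sigma B_t and hence X_t = x_0 * exp((mu - sigma^2/2) t + sigma B_t).
With mu = 4, sigma = 2*sqrt(2), x_0 = 2/3, this gives:
  X_t = 2/3 * exp((0) * t + (2*sqrt(2)) * B_t).
Since sigma*B_t ~ Normal(0, sigma^2 t), E[exp(sigma*B_t)] = exp(sigma^2 t / 2); so E[X_t] = x_0 * exp((mu - sigma^2/2) t) * exp(sigma^2 t / 2) = x_0 * exp(mu t) = 2*exp(4*t)/3.
Var(X_t) = E[X_t^2] - (E[X_t])^2 = x_0^2 * exp(2 mu t) * (exp(sigma^2 t) - 1) = 4*(exp(8*t) - 1)*exp(8*t)/9.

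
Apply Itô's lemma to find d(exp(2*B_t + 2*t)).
d(exp(2*B_t + 2*t)) = (4*exp(2*B_t + 2*t)) dt + (2*exp(2*B_t + 2*t)) dB_t

Itô's formula for f(t, x): d f(t, B_t) = (f_t + (1/2) f_xx) dt + f_x dB_t. Compute partials of f(t, x) = exp(2*t + 2*x):
  f_t(t,x)  = 2*exp(2*t + 2*x)
  f_x(t,x)  = 2*exp(2*t + 2*x)
  f_xx(t,x) = 4*exp(2*t + 2*x)
Assemble drift = f_t + (1/2) f_xx = 4*exp(2*t + 2*x) and diffusion = f_x = 2*exp(2*t + 2*x). Substituting x = B_t:
  d(exp(2*B_t + 2*t)) = (4*exp(2*B_t + 2*t)) dt + (2*exp(2*B_t + 2*t)) dB_t.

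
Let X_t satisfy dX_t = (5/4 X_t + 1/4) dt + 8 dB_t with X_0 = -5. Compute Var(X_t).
Var(X_t) = 128*exp(5*t/2)/5 - 128/5

The variance V(t) = Var(X_t) satisfies V'(t) = 2 a V(t) + c^2 with V(0) = 0 (drift coefficient is linear in X, diffusion is constant). With a = 5/4, c = 8, the solution is
  V(t) = (c^2 / (2 a)) * (exp(2 a t) - 1)
       = (8^2 / (2*(5/4))) * (exp((5/2) t) - 1)
       = 128*exp(5*t/2)/5 - 128/5.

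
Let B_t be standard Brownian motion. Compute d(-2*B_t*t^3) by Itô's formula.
d(-2*B_t*t^3) = (-6*B_t*t^2) dt + (-2*t^3) dB_t

Itô's formula for f(t, x): d f(t, B_t) = (f_t + (1/2) f_xx) dt + f_x dB_t. Compute partials of f(t, x) = -2*t^3*x:
  f_t(t,x)  = -6*t^2*x
  f_x(t,x)  = -2*t^3
  f_xx(t,x) = 0
Assemble drift = f_t + (1/2) f_xx = -6*t^2*x and diffusion = f_x = -2*t^3. Substituting x = B_t:
  d(-2*B_t*t^3) = (-6*B_t*t^2) dt + (-2*t^3) dB_t.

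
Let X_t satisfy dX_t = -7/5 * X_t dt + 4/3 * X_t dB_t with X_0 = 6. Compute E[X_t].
E[X_t] = 6*exp(-7*t/5)

For GBM dX = mu X dt + sigma X dB with X_0 = x_0, apply Itô to Y = log X: dY = (mu - sigma^2/2) dt + sigma dB, so Y_t = log(x_0) + (mu - sigma^2/2) t + sigma B_t and hence X_t = x_0 * exp((mu - sigma^2/2) t + sigma B_t).
With mu = -7/5, sigma = 4/3, x_0 = 6, this gives:
  X_t = 6 * exp((-103/45) * t + (4/3) * B_t).
Since sigma*B_t ~ Normal(0, sigma^2 t), E[exp(sigma*B_t)] = exp(sigma^2 t / 2); so E[X_t] = x_0 * exp((mu - sigma^2/2) t) * exp(sigma^2 t / 2) = x_0 * exp(mu t) = 6*exp(-7*t/5).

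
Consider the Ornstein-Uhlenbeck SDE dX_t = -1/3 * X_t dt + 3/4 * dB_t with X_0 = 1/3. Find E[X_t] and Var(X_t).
E[X_t] = exp(-t/3)/3; Var(X_t) = 27/32 - 27*exp(-2*t/3)/32

The OU SDE dX = -theta X dt + sigma dB admits the integrating factor exp(theta t): d(exp(theta t) X_t) = sigma exp(theta t) dB_t. Integrating from 0 to t:
  X_t = x_0 * exp(-theta t) + sigma * int_0^t exp(-theta (t-s)) dB_s.
The Itô integral has mean 0 and (by the Itô isometry) variance sigma^2 * int_0^t exp(-2 theta (t - s)) ds = sigma^2 * (1 - exp(-2 theta t)) / (2 theta).
With theta = 1/3, sigma = 3/4, x_0 = 1/3:
  E[X_t] = 1/3 * exp(-1/3 t) = exp(-t/3)/3
  Var(X_t) = (3/4)^2 * (1 - exp(-2*1/3 t)) / (2 * 1/3) = 27/32 - 27*exp(-2*t/3)/32.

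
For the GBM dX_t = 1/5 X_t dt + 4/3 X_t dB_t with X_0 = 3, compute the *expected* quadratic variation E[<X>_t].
E[<X>_t] = 360*exp(98*t/45)/49 - 360/49

<X>_t = int_0^t ((4/3) * X_s)^2 ds. Taking expectation inside the integral: E[<X>_t] = (4/3)^2 * int_0^t E[X_s^2] ds. For GBM, E[X_s^2] = x_0^2 * exp((2 mu + sigma^2) s). Integrating:
  E[<X>_t] = (4/3)^2 * 3^2 * (exp((2*(1/5) + (4/3)^2) t) - 1) / (2*(1/5) + (4/3)^2)
           = (4/3)^2 * 3^2 * (exp((98/45) t) - 1) / (98/45) = 360*exp(98*t/45)/49 - 360/49.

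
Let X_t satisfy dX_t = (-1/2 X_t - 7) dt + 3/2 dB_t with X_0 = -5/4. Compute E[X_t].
E[X_t] = -14 + 51*exp(-t/2)/4

Taking expectations and using E[dB_t] = 0, the mean m(t) = E[X_t] satisfies the ODE m'(t) = a m(t) + b with m(0) = x_0. With a = -1/2, b = -7, x_0 = -5/4, the solution is
  m(t) = x_0 * exp(a t) + (b/a) * (exp(a t) - 1)
       = (-5/4) * exp((-1/2) t) + ((-7)/(-1/2)) * (exp((-1/2) t) - 1)
       = -14 + 51*exp(-t/2)/4.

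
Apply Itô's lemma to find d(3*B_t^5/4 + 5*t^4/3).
d(3*B_t^5/4 + 5*t^4/3) = (15*B_t^3/2 + 20*t^3/3) dt + (15*B_t^4/4) dB_t

Itô's formula for f(t, x): d f(t, B_t) = (f_t + (1/2) f_xx) dt + f_x dB_t. Compute partials of f(t, x) = 5*t^4/3 + 3*x^5/4:
  f_t(t,x)  = 20*t^3/3
  f_x(t,x)  = 15*x^4/4
  f_xx(t,x) = 15*x^3
Assemble drift = f_t + (1/2) f_xx = 20*t^3/3 + 15*x^3/2 and diffusion = f_x = 15*x^4/4. Substituting x = B_t:
  d(3*B_t^5/4 + 5*t^4/3) = (15*B_t^3/2 + 20*t^3/3) dt + (15*B_t^4/4) dB_t.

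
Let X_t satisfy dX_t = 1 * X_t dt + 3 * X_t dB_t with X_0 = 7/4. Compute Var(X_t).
Var(X_t) = 49*(exp(9*t) - 1)*exp(2*t)/16

For GBM dX = mu X dt + sigma X dB with X_0 = x_0, apply Itô to Y = log X: dY = (mu - sigma^2/2) dt + sigma dB, so Y_t = log(x_0) + (mu - sigma^2/2) t + sigma B_t and hence X_t = x_0 * exp((mu - sigma^2/2) t + sigma B_t).
With mu = 1, sigma = 3, x_0 = 7/4, this gives:
  X_t = 7/4 * exp((-7/2) * t + (3) * B_t).
Since sigma*B_t ~ Normal(0, sigma^2 t), E[exp(sigma*B_t)] = exp(sigma^2 t / 2); so E[X_t] = x_0 * exp((mu - sigma^2/2) t) * exp(sigma^2 t / 2) = x_0 * exp(mu t) = 7*exp(t)/4.
Var(X_t) = E[X_t^2] - (E[X_t])^2 = x_0^2 * exp(2 mu t) * (exp(sigma^2 t) - 1) = 49*(exp(9*t) - 1)*exp(2*t)/16.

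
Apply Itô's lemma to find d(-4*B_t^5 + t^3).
d(-4*B_t^5 + t^3) = (-40*B_t^3 + 3*t^2) dt + (-20*B_t^4) dB_t

Itô's formula for f(t, x): d f(t, B_t) = (f_t + (1/2) f_xx) dt + f_x dB_t. Compute partials of f(t, x) = t^3 - 4*x^5:
  f_t(t,x)  = 3*t^2
  f_x(t,x)  = -20*x^4
  f_xx(t,x) = -80*x^3
Assemble drift = f_t + (1/2) f_xx = 3*t^2 - 40*x^3 and diffusion = f_x = -20*x^4. Substituting x = B_t:
  d(-4*B_t^5 + t^3) = (-40*B_t^3 + 3*t^2) dt + (-20*B_t^4) dB_t.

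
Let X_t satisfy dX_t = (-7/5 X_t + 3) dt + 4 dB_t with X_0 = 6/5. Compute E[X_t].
E[X_t] = 15/7 - 33*exp(-7*t/5)/35

Taking expectations and using E[dB_t] = 0, the mean m(t) = E[X_t] satisfies the ODE m'(t) = a m(t) + b with m(0) = x_0. With a = -7/5, b = 3, x_0 = 6/5, the solution is
  m(t) = x_0 * exp(a t) + (b/a) * (exp(a t) - 1)
       = (6/5) * exp((-7/5) t) + (3/(-7/5)) * (exp((-7/5) t) - 1)
       = 15/7 - 33*exp(-7*t/5)/35.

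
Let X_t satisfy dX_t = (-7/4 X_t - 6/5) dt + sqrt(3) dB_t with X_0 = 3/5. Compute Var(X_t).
Var(X_t) = 6/7 - 6*exp(-7*t/2)/7

The variance V(t) = Var(X_t) satisfies V'(t) = 2 a V(t) + c^2 with V(0) = 0 (drift coefficient is linear in X, diffusion is constant). With a = -7/4, c = sqrt(3), the solution is
  V(t) = (c^2 / (2 a)) * (exp(2 a t) - 1)
       = (sqrt(3)^2 / (2*(-7/4))) * (exp((-7/2) t) - 1)
       = 6/7 - 6*exp(-7*t/2)/7.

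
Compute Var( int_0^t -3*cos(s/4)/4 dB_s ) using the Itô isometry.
Var = 9*t/32 + 9*sin(t/2)/16

The Itô integral of a deterministic integrand f(s) has mean 0 because each increment f(s) * (B_{s+ds} - B_s) has mean 0. By the Itô isometry:
  Var( int_0^t f(s) dB_s ) = E[ (int_0^t f(s) dB_s)^2 ] = int_0^t f(s)^2 ds.
Here f(s) = -3*cos(s/4)/4, so f(s)^2 = 9*cos(s/4)^2/16. Integrate:
  int_0^t (9*cos(s/4)^2/16) ds = 9*t/32 + 9*sin(t/2)/16.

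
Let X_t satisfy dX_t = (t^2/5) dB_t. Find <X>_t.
<X>_t = t^5/125

For an Itô process dX_t = a(t) dt + b(t) dB_t, the quadratic variation is <X>_t = int_0^t b(s)^2 ds (the drift term does not contribute). Here b(s) = s^2/5, so
  b(s)^2 = s^4/25.
Integrating from 0 to t:
  <X>_t = int_0^t (s^4/25) ds = t^5/125.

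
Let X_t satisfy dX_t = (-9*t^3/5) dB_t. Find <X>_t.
<X>_t = 81*t^7/175

For an Itô process dX_t = a(t) dt + b(t) dB_t, the quadratic variation is <X>_t = int_0^t b(s)^2 ds (the drift term does not contribute). Here b(s) = -9*s^3/5, so
  b(s)^2 = 81*s^6/25.
Integrating from 0 to t:
  <X>_t = int_0^t (81*s^6/25) ds = 81*t^7/175.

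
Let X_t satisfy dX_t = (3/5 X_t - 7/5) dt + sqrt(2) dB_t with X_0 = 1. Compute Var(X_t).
Var(X_t) = 5*exp(6*t/5)/3 - 5/3

The variance V(t) = Var(X_t) satisfies V'(t) = 2 a V(t) + c^2 with V(0) = 0 (drift coefficient is linear in X, diffusion is constant). With a = 3/5, c = sqrt(2), the solution is
  V(t) = (c^2 / (2 a)) * (exp(2 a t) - 1)
       = (sqrt(2)^2 / (2*(3/5))) * (exp((6/5) t) - 1)
       = 5*exp(6*t/5)/3 - 5/3.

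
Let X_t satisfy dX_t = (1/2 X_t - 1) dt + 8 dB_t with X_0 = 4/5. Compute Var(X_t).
Var(X_t) = 64*exp(t) - 64

The variance V(t) = Var(X_t) satisfies V'(t) = 2 a V(t) + c^2 with V(0) = 0 (drift coefficient is linear in X, diffusion is constant). With a = 1/2, c = 8, the solution is
  V(t) = (c^2 / (2 a)) * (exp(2 a t) - 1)
       = (8^2 / (2*(1/2))) * (exp(1 t) - 1)
       = 64*exp(t) - 64.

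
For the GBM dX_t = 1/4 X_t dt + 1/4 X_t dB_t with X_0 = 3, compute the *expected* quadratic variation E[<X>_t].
E[<X>_t] = exp(9*t/16) - 1

<X>_t = int_0^t ((1/4) * X_s)^2 ds. Taking expectation inside the integral: E[<X>_t] = (1/4)^2 * int_0^t E[X_s^2] ds. For GBM, E[X_s^2] = x_0^2 * exp((2 mu + sigma^2) s). Integrating:
  E[<X>_t] = (1/4)^2 * 3^2 * (exp((2*(1/4) + (1/4)^2) t) - 1) / (2*(1/4) + (1/4)^2)
           = (1/4)^2 * 3^2 * (exp((9/16) t) - 1) / (9/16) = exp(9*t/16) - 1.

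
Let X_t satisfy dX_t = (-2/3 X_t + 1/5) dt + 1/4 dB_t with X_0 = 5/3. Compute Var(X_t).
Var(X_t) = 3/64 - 3*exp(-4*t/3)/64

The variance V(t) = Var(X_t) satisfies V'(t) = 2 a V(t) + c^2 with V(0) = 0 (drift coefficient is linear in X, diffusion is constant). With a = -2/3, c = 1/4, the solution is
  V(t) = (c^2 / (2 a)) * (exp(2 a t) - 1)
       = ((1/4)^2 / (2*(-2/3))) * (exp((-4/3) t) - 1)
       = 3/64 - 3*exp(-4*t/3)/64.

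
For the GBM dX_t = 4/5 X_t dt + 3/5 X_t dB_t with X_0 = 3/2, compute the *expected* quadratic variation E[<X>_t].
E[<X>_t] = 81*exp(49*t/25)/196 - 81/196

<X>_t = int_0^t ((3/5) * X_s)^2 ds. Taking expectation inside the integral: E[<X>_t] = (3/5)^2 * int_0^t E[X_s^2] ds. For GBM, E[X_s^2] = x_0^2 * exp((2 mu + sigma^2) s). Integrating:
  E[<X>_t] = (3/5)^2 * (3/2)^2 * (exp((2*(4/5) + (3/5)^2) t) - 1) / (2*(4/5) + (3/5)^2)
           = (3/5)^2 * (3/2)^2 * (exp((49/25) t) - 1) / (49/25) = 81*exp(49*t/25)/196 - 81/196.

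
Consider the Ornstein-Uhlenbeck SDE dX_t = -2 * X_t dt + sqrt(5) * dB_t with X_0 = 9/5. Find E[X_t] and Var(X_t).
E[X_t] = 9*exp(-2*t)/5; Var(X_t) = 5/4 - 5*exp(-4*t)/4

The OU SDE dX = -theta X dt + sigma dB admits the integrating factor exp(theta t): d(exp(theta t) X_t) = sigma exp(theta t) dB_t. Integrating from 0 to t:
  X_t = x_0 * exp(-theta t) + sigma * int_0^t exp(-theta (t-s)) dB_s.
The Itô integral has mean 0 and (by the Itô isometry) variance sigma^2 * int_0^t exp(-2 theta (t - s)) ds = sigma^2 * (1 - exp(-2 theta t)) / (2 theta).
With theta = 2, sigma = sqrt(5), x_0 = 9/5:
  E[X_t] = 9/5 * exp(-2 t) = 9*exp(-2*t)/5
  Var(X_t) = (sqrt(5))^2 * (1 - exp(-2*2 t)) / (2 * 2) = 5/4 - 5*exp(-4*t)/4.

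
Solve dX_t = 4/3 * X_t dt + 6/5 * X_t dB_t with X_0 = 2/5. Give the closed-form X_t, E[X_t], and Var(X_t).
X_t = 2/5 * exp((46/75) t + (6/5) B_t); E[X_t] = 2*exp(4*t/3)/5; Var(X_t) = 4*(exp(36*t/25) - 1)*exp(8*t/3)/25

For GBM dX = mu X dt + sigma X dB with X_0 = x_0, apply Itô to Y = log X: dY = (mu - sigma^2/2) dt + sigma dB, so Y_t = log(x_0) + (mu - sigma^2/2) t + sigma B_t and hence X_t = x_0 * exp((mu - sigma^2/2) t + sigma B_t).
With mu = 4/3, sigma = 6/5, x_0 = 2/5, this gives:
  X_t = 2/5 * exp((46/75) * t + (6/5) * B_t).
Since sigma*B_t ~ Normal(0, sigma^2 t), E[exp(sigma*B_t)] = exp(sigma^2 t / 2); so E[X_t] = x_0 * exp((mu - sigma^2/2) t) * exp(sigma^2 t / 2) = x_0 * exp(mu t) = 2*exp(4*t/3)/5.
Var(X_t) = E[X_t^2] - (E[X_t])^2 = x_0^2 * exp(2 mu t) * (exp(sigma^2 t) - 1) = 4*(exp(36*t/25) - 1)*exp(8*t/3)/25.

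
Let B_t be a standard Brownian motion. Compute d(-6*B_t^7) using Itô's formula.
d(-6*B_t^7) = (-126*B_t^5) dt + (-42*B_t^6) dB_t

Itô's formula for f(B_t) gives d f(B_t) = f'(B_t) dB_t + (1/2) f''(B_t) dt. Compute derivatives of f(x) = -6*x^7:
  f'(x)  = -42*x^6
  f''(x) = -252*x^5
Substitute x = B_t and multiply the f'' term by 1/2:
  drift     = (1/2) * (-252*x^5) evaluated at B_t = -126*B_t^5
  diffusion = (-42*x^6) evaluated at B_t = -42*B_t^6
Therefore d(-6*B_t^7) = (-126*B_t^5) dt + (-42*B_t^6) dB_t.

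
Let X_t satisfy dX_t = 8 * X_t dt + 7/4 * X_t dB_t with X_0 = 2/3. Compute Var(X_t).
Var(X_t) = 4*(exp(49*t/16) - 1)*exp(16*t)/9

For GBM dX = mu X dt + sigma X dB with X_0 = x_0, apply Itô to Y = log X: dY = (mu - sigma^2/2) dt + sigma dB, so Y_t = log(x_0) + (mu - sigma^2/2) t + sigma B_t and hence X_t = x_0 * exp((mu - sigma^2/2) t + sigma B_t).
With mu = 8, sigma = 7/4, x_0 = 2/3, this gives:
  X_t = 2/3 * exp((207/32) * t + (7/4) * B_t).
Since sigma*B_t ~ Normal(0, sigma^2 t), E[exp(sigma*B_t)] = exp(sigma^2 t / 2); so E[X_t] = x_0 * exp((mu - sigma^2/2) t) * exp(sigma^2 t / 2) = x_0 * exp(mu t) = 2*exp(8*t)/3.
Var(X_t) = E[X_t^2] - (E[X_t])^2 = x_0^2 * exp(2 mu t) * (exp(sigma^2 t) - 1) = 4*(exp(49*t/16) - 1)*exp(16*t)/9.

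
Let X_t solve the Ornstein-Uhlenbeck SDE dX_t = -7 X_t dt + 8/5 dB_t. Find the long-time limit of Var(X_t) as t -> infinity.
lim Var(X_t) = 32/175

The OU SDE dX = -theta X dt + sigma dB admits the integrating factor exp(theta t): d(exp(theta t) X_t) = sigma exp(theta t) dB_t. Integrating from 0 to t gives X_t = x_0 * exp(-theta t) + sigma * int_0^t exp(-theta (t-s)) dB_s for any initial x_0. The Itô integral has variance (by the Itô isometry) sigma^2 * int_0^t exp(-2 theta (t - s)) ds = sigma^2 * (1 - exp(-2 theta t)) / (2 theta), independent of x_0.
With theta = 7, sigma = 8/5:
  Var(X_t) = (8/5)^2 * (1 - exp(-2*7 t)) / (2 * 7) = 32/175 - 32*exp(-14*t)/175.
As t -> infinity, exp(-2*7 t) -> 0, so the stationary variance is sigma^2 / (2 theta) = 32/175.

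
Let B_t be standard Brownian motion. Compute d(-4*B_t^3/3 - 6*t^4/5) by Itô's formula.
d(-4*B_t^3/3 - 6*t^4/5) = (-4*B_t - 24*t^3/5) dt + (-4*B_t^2) dB_t

Itô's formula for f(t, x): d f(t, B_t) = (f_t + (1/2) f_xx) dt + f_x dB_t. Compute partials of f(t, x) = -6*t^4/5 - 4*x^3/3:
  f_t(t,x)  = -24*t^3/5
  f_x(t,x)  = -4*x^2
  f_xx(t,x) = -8*x
Assemble drift = f_t + (1/2) f_xx = -24*t^3/5 - 4*x and diffusion = f_x = -4*x^2. Substituting x = B_t:
  d(-4*B_t^3/3 - 6*t^4/5) = (-4*B_t - 24*t^3/5) dt + (-4*B_t^2) dB_t.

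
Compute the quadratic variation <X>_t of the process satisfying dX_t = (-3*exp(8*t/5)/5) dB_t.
<X>_t = 9*exp(16*t/5)/80 - 9/80

For an Itô process dX_t = a(t) dt + b(t) dB_t, the quadratic variation is <X>_t = int_0^t b(s)^2 ds (the drift term does not contribute). Here b(s) = -3*exp(8*s/5)/5, so
  b(s)^2 = 9*exp(16*s/5)/25.
Integrating from 0 to t:
  <X>_t = int_0^t (9*exp(16*s/5)/25) ds = 9*exp(16*t/5)/80 - 9/80.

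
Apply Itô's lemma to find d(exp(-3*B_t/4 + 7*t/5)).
d(exp(-3*B_t/4 + 7*t/5)) = (269*exp(-3*B_t/4 + 7*t/5)/160) dt + (-3*exp(-3*B_t/4 + 7*t/5)/4) dB_t

Itô's formula for f(t, x): d f(t, B_t) = (f_t + (1/2) f_xx) dt + f_x dB_t. Compute partials of f(t, x) = exp(7*t/5 - 3*x/4):
  f_t(t,x)  = 7*exp(7*t/5 - 3*x/4)/5
  f_x(t,x)  = -3*exp(7*t/5 - 3*x/4)/4
  f_xx(t,x) = 9*exp(7*t/5 - 3*x/4)/16
Assemble drift = f_t + (1/2) f_xx = 269*exp(7*t/5 - 3*x/4)/160 and diffusion = f_x = -3*exp(7*t/5 - 3*x/4)/4. Substituting x = B_t:
  d(exp(-3*B_t/4 + 7*t/5)) = (269*exp(-3*B_t/4 + 7*t/5)/160) dt + (-3*exp(-3*B_t/4 + 7*t/5)/4) dB_t.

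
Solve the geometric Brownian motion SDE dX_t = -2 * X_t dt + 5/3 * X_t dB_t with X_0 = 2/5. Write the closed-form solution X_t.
X_t = 2/5 * exp((-61/18) * t + (5/3) * B_t)

For GBM dX = mu X dt + sigma X dB with X_0 = x_0, apply Itô to Y = log X: dY = (mu - sigma^2/2) dt + sigma dB, so Y_t = log(x_0) + (mu - sigma^2/2) t + sigma B_t and hence X_t = x_0 * exp((mu - sigma^2/2) t + sigma B_t).
With mu = -2, sigma = 5/3, x_0 = 2/5, this gives:
  X_t = 2/5 * exp((-61/18) * t + (5/3) * B_t).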